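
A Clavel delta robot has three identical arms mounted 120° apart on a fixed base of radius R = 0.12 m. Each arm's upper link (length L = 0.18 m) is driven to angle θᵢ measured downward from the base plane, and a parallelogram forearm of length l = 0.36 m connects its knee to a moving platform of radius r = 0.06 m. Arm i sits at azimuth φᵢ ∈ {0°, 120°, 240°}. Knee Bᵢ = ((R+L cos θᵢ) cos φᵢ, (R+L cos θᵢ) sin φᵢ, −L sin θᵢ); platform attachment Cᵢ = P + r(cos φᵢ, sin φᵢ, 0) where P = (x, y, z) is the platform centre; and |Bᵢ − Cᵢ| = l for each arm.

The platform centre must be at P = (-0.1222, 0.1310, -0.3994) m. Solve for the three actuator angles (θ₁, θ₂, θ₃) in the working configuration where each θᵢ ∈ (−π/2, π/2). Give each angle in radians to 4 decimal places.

φ1=0.0° → target in arm frame (-0.1222, 0.1310)
  A=0.1822, B=-0.3994, C=(l²−L²−A²−y'²−z²)/(2L)=-0.3130
  √(A²+B²)=0.4390;  θ1 = -1.1428+2.3645 ≈ 1.2217
φ2=120.0° → target in arm frame (0.1745, 0.0403)
  A=-0.1145, B=-0.3994, C=(l²−L²−A²−y'²−z²)/(2L)=-0.2141
  √(A²+B²)=0.4155;  θ2 = -1.8501+2.1121 ≈ 0.2620
φ3=240.0° → target in arm frame (-0.0523, -0.1713)
  A=0.1123, B=-0.3994, C=(l²−L²−A²−y'²−z²)/(2L)=-0.2897
  γ=atan2(-0.3994,0.1123)=-1.2966;  ψ=arccos(-0.6983)=2.3438;  θ3=γ+ψ≈1.0472

θ₁ = 1.2217, θ₂ = 0.2620, θ₃ = 1.0472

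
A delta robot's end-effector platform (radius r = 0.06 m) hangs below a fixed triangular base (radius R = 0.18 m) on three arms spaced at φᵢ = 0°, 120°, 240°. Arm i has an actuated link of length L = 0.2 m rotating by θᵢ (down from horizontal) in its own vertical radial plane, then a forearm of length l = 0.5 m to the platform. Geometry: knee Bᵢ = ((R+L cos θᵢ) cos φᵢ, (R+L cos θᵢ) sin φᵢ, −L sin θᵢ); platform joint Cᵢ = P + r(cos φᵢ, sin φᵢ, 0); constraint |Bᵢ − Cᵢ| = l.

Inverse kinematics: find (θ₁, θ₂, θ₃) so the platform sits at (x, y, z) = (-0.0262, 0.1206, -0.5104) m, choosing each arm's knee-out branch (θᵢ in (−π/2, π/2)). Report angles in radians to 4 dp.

rotate P by −φ1: (-0.0262, 0.1206, -0.5104)
  A=0.1462, B=-0.5104, C=(l²−L²−A²−y'²−z²)/(2L)=-0.2161
  θ1 = atan2(B,A) + arccos(C/0.5309) = 0.6981
rotate P by −φ2: (0.1175, -0.0376, -0.5104)
  e−x'=0.0025;  (l²−L²−(e−x')²−y'²−z²)/2L = -0.1298
  √(A²+B²)=0.5104;  θ2 = -1.5660+1.8280 ≈ 0.2620
φ3=240.0° → target in arm frame (-0.0913, -0.0830)
  A=0.2113, B=-0.5104, C=(l²−L²−A²−y'²−z²)/(2L)=-0.2552
  γ=atan2(-0.5104,0.2113)=-1.1782;  ψ=arccos(-0.4619)=2.0509;  θ3=γ+ψ≈0.8727

θ₁ = 0.6981, θ₂ = 0.2620, θ₃ = 0.8727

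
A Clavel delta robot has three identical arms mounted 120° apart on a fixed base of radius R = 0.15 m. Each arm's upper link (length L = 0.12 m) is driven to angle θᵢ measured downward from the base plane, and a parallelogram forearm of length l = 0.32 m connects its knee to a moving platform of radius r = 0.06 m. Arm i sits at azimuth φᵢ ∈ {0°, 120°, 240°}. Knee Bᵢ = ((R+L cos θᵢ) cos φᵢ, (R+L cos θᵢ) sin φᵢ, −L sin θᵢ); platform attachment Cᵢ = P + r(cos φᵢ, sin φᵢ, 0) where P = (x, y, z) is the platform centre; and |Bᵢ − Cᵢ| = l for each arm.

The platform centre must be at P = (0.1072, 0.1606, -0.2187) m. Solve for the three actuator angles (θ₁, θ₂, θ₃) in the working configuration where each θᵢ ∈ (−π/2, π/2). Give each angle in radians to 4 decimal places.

θ₁ = -0.3492, θ₂ = -0.1744, θ₃ = 1.3961

arm 1 (φ=0.0°): x'=0.1072, y'=0.1606
  e−x'=-0.0172;  (l²−L²−(e−x')²−y'²−z²)/2L = 0.0587
  √(A²+B²)=0.2194;  θ1 = -1.6493+1.3000 ≈ -0.3492
φ2=120.0° → target in arm frame (0.0855, -0.1731)
  A=0.0045, B=-0.2187, C=(l²−L²−A²−y'²−z²)/(2L)=0.0424
  γ=atan2(-0.2187,0.0045)=-1.5501;  ψ=arccos(0.1938)=1.3758;  θ2=γ+ψ≈-0.1744
arm 3 (φ=240.0°): x'=-0.1927, y'=0.0125
  A cos θ + B sin θ = C:  0.2827·cos θ + -0.2187·sin θ = -0.1662
  θ3 = atan2(B,A) + arccos(C/0.3574) = 1.3961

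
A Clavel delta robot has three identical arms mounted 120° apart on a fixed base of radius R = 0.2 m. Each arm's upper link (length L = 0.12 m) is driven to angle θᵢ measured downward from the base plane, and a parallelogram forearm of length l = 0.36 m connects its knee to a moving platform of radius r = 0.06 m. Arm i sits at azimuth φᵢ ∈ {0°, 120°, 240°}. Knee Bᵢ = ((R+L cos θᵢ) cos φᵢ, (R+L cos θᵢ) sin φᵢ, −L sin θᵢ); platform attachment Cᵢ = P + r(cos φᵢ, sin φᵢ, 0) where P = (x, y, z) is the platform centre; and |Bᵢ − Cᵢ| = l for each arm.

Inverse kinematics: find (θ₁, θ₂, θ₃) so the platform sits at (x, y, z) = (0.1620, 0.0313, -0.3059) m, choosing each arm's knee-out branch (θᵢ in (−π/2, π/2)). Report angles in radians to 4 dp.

θ₁ = -0.3493, θ₂ = 1.0469, θ₃ = 1.3085

arm 1 (φ=0.0°): x'=0.1620, y'=0.0313
  A cos θ + B sin θ = C:  -0.0220·cos θ + -0.3059·sin θ = 0.0840
  √(A²+B²)=0.3067;  θ1 = -1.6426+1.2933 ≈ -0.3493
φ2=120.0° → target in arm frame (-0.0539, -0.1559)
  e−x'=0.1939;  (l²−L²−(e−x')²−y'²−z²)/2L = -0.1679
  θ2 = atan2(B,A) + arccos(C/0.3622) = 1.0469
φ3=240.0° → target in arm frame (-0.1081, 0.1246)
  A cos θ + B sin θ = C:  0.2481·cos θ + -0.3059·sin θ = -0.2311
  γ=atan2(-0.3059,0.2481)=-0.8893;  ψ=arccos(-0.5868)=2.1979;  θ3=γ+ψ≈1.3085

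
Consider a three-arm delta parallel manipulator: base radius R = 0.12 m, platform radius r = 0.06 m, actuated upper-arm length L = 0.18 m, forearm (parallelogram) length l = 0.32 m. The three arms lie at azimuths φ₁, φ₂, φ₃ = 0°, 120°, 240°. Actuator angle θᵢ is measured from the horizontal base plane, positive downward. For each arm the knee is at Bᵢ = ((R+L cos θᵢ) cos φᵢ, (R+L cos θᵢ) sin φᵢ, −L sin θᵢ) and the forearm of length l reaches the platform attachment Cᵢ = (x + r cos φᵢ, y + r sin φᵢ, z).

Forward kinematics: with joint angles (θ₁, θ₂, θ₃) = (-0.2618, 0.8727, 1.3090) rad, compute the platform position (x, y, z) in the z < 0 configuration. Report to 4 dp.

(0.1997, 0.0835, -0.2604)

S1 = (0.2339·cos0.0°, 0.2339·sin0.0°, 0.0466) = (0.2339, 0.0000, 0.0466)
φ2=120.0°: virtual centre (-0.0878, 0.1522, -0.1379), radius l
S3 = (0.1066·cos240.0°, 0.1066·sin240.0°, -0.1739) = (-0.0533, -0.0923, -0.1739)
subtract pairs → two planes through P
plane₁₂: -0.6434x+0.3043y+-0.3690z = -0.0070
det = 0.2936;  x = 0.0202+-0.6891z,  y = 0.0198+-0.2446z
quadratic in z: (1.5347)z²+(0.1916)z+(-0.0542)=0, √Δ=0.6078 → z ∈ {-0.2604, 0.1356}; z = -0.2604 (taking z<0)
x = 0.1997, y = 0.0835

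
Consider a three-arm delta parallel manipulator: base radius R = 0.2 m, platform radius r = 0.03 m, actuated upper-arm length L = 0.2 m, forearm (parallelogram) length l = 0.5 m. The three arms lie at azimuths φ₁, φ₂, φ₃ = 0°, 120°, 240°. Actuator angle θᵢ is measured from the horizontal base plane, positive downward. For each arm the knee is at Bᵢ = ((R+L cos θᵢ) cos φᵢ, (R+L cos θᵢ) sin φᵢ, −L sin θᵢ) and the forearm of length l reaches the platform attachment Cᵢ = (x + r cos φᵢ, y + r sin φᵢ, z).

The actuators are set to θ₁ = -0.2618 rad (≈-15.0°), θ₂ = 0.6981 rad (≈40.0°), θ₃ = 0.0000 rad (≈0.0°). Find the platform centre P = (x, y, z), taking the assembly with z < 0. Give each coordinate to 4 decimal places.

O1 = (0.3632·cos0.0°, 0.3632·sin0.0°, 0.0518) = (0.3632, 0.0000, 0.0518)
O2 = (0.3232·cos120.0°, 0.3232·sin120.0°, -0.1286) = (-0.1616, 0.2799, -0.1286)
arm 3 at φ=240.0°: (R−r)+L cos θ3 = 0.3700;  O3 = (-0.1850, -0.3204, 0.0000)
|O₂|²−|O₁|² = -0.0136;  |O₃|²−|O₁|² = 0.0023
linear system: -1.0496x+0.5598y = -0.0136−-0.3606z; -1.0964x+-0.6409y = 0.0023−-0.1035z
det = 1.2864;  x = 0.0058+-0.2247z,  y = -0.0135+0.2229z
into |P−O₁|² = l²: 1.1002z² + 0.0511z + -0.1194 = 0;  Δ = 0.5280;  z = -0.3535 or 0.3070 → z<0 root = -0.3535
x = 0.0852, y = -0.0923

(0.0852, -0.0923, -0.3535)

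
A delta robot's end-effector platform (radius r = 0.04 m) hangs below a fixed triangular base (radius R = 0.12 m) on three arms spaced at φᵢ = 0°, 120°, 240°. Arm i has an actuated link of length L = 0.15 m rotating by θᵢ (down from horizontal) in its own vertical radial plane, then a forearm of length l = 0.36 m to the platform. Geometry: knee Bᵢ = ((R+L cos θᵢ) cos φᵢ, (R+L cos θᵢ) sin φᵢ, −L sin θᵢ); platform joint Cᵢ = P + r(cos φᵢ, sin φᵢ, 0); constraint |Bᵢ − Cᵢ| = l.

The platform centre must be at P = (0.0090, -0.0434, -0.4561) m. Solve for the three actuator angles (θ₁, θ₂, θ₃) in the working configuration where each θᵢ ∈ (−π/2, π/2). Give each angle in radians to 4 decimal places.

rotate P by −φ1: (0.0090, -0.0434, -0.4561)
  e−x'=0.0710;  (l²−L²−(e−x')²−y'²−z²)/2L = -0.3595
  γ=atan2(-0.4561,0.0710)=-1.4164;  ψ=arccos(-0.7788)=2.4636;  θ1=γ+ψ≈1.0472
rotate P by −φ2: (-0.0421, 0.0139, -0.4561)
  e−x'=0.1221;  (l²−L²−(e−x')²−y'²−z²)/2L = -0.3868
  θ2 = atan2(B,A) + arccos(C/0.4722) = 1.2214
arm 3 (φ=240.0°): x'=0.0331, y'=0.0295
  A=0.0469, B=-0.4561, C=(l²−L²−A²−y'²−z²)/(2L)=-0.3467
  θ3 = atan2(B,A) + arccos(C/0.4585) = 0.9598

θ₁ = 1.0472, θ₂ = 1.2214, θ₃ = 0.9598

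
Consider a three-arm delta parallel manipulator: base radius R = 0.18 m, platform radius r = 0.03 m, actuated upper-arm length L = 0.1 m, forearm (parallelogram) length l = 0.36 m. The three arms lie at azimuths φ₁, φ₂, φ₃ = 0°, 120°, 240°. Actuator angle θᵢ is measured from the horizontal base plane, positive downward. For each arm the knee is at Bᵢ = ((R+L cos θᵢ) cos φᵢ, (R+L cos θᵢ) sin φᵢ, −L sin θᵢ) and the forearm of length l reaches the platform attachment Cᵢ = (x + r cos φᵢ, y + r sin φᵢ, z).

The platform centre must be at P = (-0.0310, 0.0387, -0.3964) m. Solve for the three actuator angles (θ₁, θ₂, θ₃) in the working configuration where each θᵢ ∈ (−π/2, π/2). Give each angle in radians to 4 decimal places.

θ₁ = 1.3963, θ₂ = 0.8732, θ₃ = 1.3093

φ1=0.0° → target in arm frame (-0.0310, 0.0387)
  A=0.1810, B=-0.3964, C=(l²−L²−A²−y'²−z²)/(2L)=-0.3590
  θ1 = atan2(B,A) + arccos(C/0.4358) = 1.3963
arm 2 (φ=120.0°): x'=0.0490, y'=0.0075
  e−x'=0.1010;  (l²−L²−(e−x')²−y'²−z²)/2L = -0.2389
  θ2 = atan2(B,A) + arccos(C/0.4091) = 0.8732
φ3=240.0° → target in arm frame (-0.0180, -0.0462)
  e−x'=0.1680;  (l²−L²−(e−x')²−y'²−z²)/2L = -0.3395
  √(A²+B²)=0.4305;  θ3 = -1.1699+2.4792 ≈ 1.3093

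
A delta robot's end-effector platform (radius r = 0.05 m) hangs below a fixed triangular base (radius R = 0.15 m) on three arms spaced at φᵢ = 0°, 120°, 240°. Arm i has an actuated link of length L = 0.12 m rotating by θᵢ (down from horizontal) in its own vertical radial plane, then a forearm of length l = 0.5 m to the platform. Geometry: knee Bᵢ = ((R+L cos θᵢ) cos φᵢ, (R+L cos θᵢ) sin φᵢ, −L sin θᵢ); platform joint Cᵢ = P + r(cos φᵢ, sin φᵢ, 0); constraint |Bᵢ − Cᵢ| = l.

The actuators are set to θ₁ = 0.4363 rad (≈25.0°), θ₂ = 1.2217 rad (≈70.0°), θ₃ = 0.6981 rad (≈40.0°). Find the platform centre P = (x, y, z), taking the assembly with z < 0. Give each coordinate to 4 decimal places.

φ1=0.0°: virtual centre (0.2088, 0.0000, -0.0507), radius l
arm 2 at φ=120.0°: ρ2 = 0.1410;  O2 = (-0.0705, 0.1221, -0.1128)
O3 = (0.1919·cos240.0°, 0.1919·sin240.0°, -0.0771) = (-0.0960, -0.1662, -0.0771)
eliminate P² terms by subtracting sphere 1 from 2 and 3
plane₁₂: -0.5586x+0.2443y+-0.1241z = -0.0135
det = 0.3346;  x = 0.0159+-0.1619z,  y = -0.0190+0.1378z
quadratic in z: (1.0452)z²+(0.1586)z+(-0.2099)=0, √Δ=0.9501 → z ∈ {-0.5304, 0.3786}; z = -0.5304 (taking z<0)
x = 0.1018, y = -0.0922

(0.1018, -0.0922, -0.5304)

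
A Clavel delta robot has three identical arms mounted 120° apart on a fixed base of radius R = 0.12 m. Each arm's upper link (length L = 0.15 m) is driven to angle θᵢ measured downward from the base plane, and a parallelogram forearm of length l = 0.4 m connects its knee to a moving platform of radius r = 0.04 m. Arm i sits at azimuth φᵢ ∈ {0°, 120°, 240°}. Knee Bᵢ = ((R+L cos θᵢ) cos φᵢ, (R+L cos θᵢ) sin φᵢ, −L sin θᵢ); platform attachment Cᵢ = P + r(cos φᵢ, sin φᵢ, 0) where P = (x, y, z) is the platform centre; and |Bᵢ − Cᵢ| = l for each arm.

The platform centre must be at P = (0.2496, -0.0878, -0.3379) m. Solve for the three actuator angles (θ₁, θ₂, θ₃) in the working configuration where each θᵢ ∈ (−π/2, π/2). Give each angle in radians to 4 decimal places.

φ1=0.0° → target in arm frame (0.2496, -0.0878)
  A cos θ + B sin θ = C:  -0.1696·cos θ + -0.3379·sin θ = -0.0438
  θ1 = atan2(B,A) + arccos(C/0.3781) = -0.3490
φ2=120.0° → target in arm frame (-0.2008, -0.1723)
  A cos θ + B sin θ = C:  0.2808·cos θ + -0.3379·sin θ = -0.2841
  θ2 = atan2(B,A) + arccos(C/0.4394) = 1.3965
arm 3 (φ=240.0°): x'=-0.0488, y'=0.2601
  A=0.1288, B=-0.3379, C=(l²−L²−A²−y'²−z²)/(2L)=-0.2030
  √(A²+B²)=0.3616;  θ3 = -1.2067+2.1667 ≈ 0.9600

θ₁ = -0.3490, θ₂ = 1.3965, θ₃ = 0.9600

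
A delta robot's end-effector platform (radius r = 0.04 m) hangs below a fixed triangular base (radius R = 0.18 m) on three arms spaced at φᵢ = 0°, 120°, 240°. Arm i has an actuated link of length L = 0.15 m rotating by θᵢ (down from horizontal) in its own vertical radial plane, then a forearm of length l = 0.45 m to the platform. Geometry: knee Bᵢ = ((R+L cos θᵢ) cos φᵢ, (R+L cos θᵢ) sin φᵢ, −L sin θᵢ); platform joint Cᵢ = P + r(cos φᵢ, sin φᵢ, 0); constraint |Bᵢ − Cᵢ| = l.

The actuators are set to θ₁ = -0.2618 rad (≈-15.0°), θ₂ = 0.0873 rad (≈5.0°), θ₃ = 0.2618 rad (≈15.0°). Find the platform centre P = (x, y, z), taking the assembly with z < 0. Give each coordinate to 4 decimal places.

(0.0516, 0.0194, -0.3455)

φ1=0.0°: virtual centre (0.2849, 0.0000, 0.0388), radius l
centre 2 = (0.2894·cos120.0°, 0.2894·sin120.0°, -0.0131) = (-0.1447, 0.2507, -0.0131)
centre 3 = (0.2849·cos240.0°, 0.2849·sin240.0°, -0.0388) = (-0.1424, -0.2467, -0.0388)
eliminate P² terms by subtracting sphere 1 from 2 and 3
linear system: -0.8592x+0.5013y = 0.0013−-0.1038z; -0.8547x+-0.4934y = 0.0000−-0.1553z
det = 0.8524;  x = -0.0007+-0.1514z,  y = 0.0013+-0.0525z
sphere 1 gives Az²+Bz+C=0 with A=1.0257, B=0.0087, C=-0.1194;  B²−4AC=0.4900;  roots -0.3455, 0.3370;  negative root z = -0.3455
x = 0.0516, y = 0.0194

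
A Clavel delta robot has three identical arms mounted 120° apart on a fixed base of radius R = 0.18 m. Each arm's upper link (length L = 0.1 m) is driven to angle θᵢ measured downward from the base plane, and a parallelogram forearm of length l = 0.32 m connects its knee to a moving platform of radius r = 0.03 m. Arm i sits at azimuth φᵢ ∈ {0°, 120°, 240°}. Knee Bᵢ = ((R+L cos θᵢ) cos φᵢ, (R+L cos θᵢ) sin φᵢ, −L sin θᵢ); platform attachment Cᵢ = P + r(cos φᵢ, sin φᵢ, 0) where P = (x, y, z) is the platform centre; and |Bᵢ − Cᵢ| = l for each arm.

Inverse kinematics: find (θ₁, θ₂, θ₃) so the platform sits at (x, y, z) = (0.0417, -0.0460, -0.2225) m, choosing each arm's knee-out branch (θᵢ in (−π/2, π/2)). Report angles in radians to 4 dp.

θ₁ = -0.1743, θ₂ = 0.7853, θ₃ = 0.0870

rotate P by −φ1: (0.0417, -0.0460, -0.2225)
  A cos θ + B sin θ = C:  0.1083·cos θ + -0.2225·sin θ = 0.1452
  γ=atan2(-0.2225,0.1083)=-1.1178;  ψ=arccos(0.5869)=0.9435;  θ1=γ+ψ≈-0.1743
arm 2 (φ=120.0°): x'=-0.0607, y'=-0.0131
  e−x'=0.2107;  (l²−L²−(e−x')²−y'²−z²)/2L = -0.0083
  γ=atan2(-0.2225,0.2107)=-0.8127;  ψ=arccos(-0.0272)=1.5980;  θ2=γ+ψ≈0.7853
arm 3 (φ=240.0°): x'=0.0190, y'=0.0591
  A cos θ + B sin θ = C:  0.1310·cos θ + -0.2225·sin θ = 0.1112
  θ3 = atan2(B,A) + arccos(C/0.2582) = 0.0870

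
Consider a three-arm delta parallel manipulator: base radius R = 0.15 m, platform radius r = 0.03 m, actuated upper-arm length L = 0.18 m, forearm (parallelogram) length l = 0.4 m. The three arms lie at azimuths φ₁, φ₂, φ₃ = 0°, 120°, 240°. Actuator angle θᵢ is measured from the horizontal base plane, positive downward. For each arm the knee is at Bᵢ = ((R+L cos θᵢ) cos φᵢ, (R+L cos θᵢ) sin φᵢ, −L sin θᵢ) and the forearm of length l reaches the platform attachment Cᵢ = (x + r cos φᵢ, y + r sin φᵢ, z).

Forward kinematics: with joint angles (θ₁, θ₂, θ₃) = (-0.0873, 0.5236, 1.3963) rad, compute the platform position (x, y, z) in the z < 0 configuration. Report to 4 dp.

φ1=0.0°: virtual centre (0.2993, 0.0000, 0.0157), radius l
arm 2 at φ=120.0°: (R−r)+L cos θ2 = 0.2759;  O2 = (-0.1379, 0.2389, -0.0900)
O3 = (0.1513·cos240.0°, 0.1513·sin240.0°, -0.1773) = (-0.0756, -0.1310, -0.1773)
subtract pairs → two planes through P
[-0.8745 0.4778 -0.2114]·P = -0.0056;  [-0.7499 -0.2620 -0.3859]·P = -0.0355
Cramer: x(z) = 0.0314-0.4082z;  y(z) = 0.0457-0.3047z
into |P−O₁|² = l²: 1.2595z² + 0.1595z + -0.0859 = 0;  Δ = 0.4581;  z = -0.3320 or 0.2054 → z<0 root = -0.3320
x = 0.1669, y = 0.1469

(0.1669, 0.1469, -0.3320)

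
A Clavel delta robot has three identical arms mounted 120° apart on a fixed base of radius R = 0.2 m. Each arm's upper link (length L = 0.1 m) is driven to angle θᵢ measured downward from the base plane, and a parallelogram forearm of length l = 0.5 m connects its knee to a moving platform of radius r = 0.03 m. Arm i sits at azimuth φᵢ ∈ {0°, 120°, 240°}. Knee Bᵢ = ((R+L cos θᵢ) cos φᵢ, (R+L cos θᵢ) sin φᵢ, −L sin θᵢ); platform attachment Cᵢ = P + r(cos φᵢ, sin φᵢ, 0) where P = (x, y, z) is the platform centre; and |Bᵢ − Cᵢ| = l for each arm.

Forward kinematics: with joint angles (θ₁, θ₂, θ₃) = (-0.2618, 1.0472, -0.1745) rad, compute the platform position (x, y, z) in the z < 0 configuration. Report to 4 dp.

arm 1 at φ=0.0°: e+L cos θ1 = 0.2666;  S1 = (0.2666, 0.0000, 0.0259)
S2 = (0.2200·cos120.0°, 0.2200·sin120.0°, -0.0866) = (-0.1100, 0.1905, -0.0866)
S3 = (0.2685·cos240.0°, 0.2685·sin240.0°, 0.0174) = (-0.1342, -0.2325, 0.0174)
subtract pairs → two planes through P
plane₁₂: -0.7532x+0.3811y+-0.2250z = -0.0158
Cramer: x(z) = 0.0109-0.1694z;  y(z) = -0.0201+0.2555z
quadratic in z: (1.0940)z²+(0.0246)z+(-0.1835)=0, √Δ=0.8965 → z ∈ {-0.4210, 0.3985}; z = -0.4210 (taking z<0)
x = 0.0822, y = -0.1277

(0.0822, -0.1277, -0.4210)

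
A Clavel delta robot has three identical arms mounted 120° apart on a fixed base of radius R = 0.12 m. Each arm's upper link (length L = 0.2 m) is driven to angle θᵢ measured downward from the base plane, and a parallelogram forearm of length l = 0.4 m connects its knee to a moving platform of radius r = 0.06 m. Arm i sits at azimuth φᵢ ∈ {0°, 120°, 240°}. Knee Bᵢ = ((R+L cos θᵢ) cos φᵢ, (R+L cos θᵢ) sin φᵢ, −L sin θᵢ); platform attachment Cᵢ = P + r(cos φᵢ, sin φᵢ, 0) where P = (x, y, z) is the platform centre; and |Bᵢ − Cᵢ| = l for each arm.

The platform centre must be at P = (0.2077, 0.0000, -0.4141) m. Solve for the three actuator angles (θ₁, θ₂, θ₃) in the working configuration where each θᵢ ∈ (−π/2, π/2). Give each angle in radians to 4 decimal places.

θ₁ = 0.0873, θ₂ = 1.0472, θ₃ = 1.0472

rotate P by −φ1: (0.2077, 0.0000, -0.4141)
  A=-0.1477, B=-0.4141, C=(l²−L²−A²−y'²−z²)/(2L)=-0.1832
  θ1 = atan2(B,A) + arccos(C/0.4397) = 0.0873
φ2=120.0° → target in arm frame (-0.1038, -0.1799)
  e−x'=0.1638;  (l²−L²−(e−x')²−y'²−z²)/2L = -0.2767
  √(A²+B²)=0.4453;  θ2 = -1.1940+2.2412 ≈ 1.0472
rotate P by −φ3: (-0.1039, 0.1799, -0.4141)
  A=0.1639, B=-0.4141, C=(l²−L²−A²−y'²−z²)/(2L)=-0.2767
  θ3 = atan2(B,A) + arccos(C/0.4453) = 1.0472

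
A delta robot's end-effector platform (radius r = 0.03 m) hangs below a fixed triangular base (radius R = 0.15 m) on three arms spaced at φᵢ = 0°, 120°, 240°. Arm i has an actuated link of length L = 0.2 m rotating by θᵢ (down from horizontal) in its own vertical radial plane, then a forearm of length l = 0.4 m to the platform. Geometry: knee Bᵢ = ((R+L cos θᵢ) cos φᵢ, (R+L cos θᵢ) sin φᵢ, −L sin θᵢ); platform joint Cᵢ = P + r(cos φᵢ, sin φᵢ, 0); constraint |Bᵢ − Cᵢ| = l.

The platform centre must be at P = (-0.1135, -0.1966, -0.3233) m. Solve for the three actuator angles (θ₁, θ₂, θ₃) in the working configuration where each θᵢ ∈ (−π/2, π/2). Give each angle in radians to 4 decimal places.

θ₁ = 1.1342, θ₂ = 1.1342, θ₃ = -0.3492

rotate P by −φ1: (-0.1135, -0.1966, -0.3233)
  A=0.2335, B=-0.3233, C=(l²−L²−A²−y'²−z²)/(2L)=-0.1942
  √(A²+B²)=0.3988;  θ1 = -0.9453+2.0795 ≈ 1.1342
arm 2 (φ=120.0°): x'=-0.1135, y'=0.1966
  A=0.2335, B=-0.3233, C=(l²−L²−A²−y'²−z²)/(2L)=-0.1942
  θ2 = atan2(B,A) + arccos(C/0.3988) = 1.1342
φ3=240.0° → target in arm frame (0.2270, 0.0000)
  A=-0.1070, B=-0.3233, C=(l²−L²−A²−y'²−z²)/(2L)=0.0101
  √(A²+B²)=0.3405;  θ3 = -1.8904+1.5412 ≈ -0.3492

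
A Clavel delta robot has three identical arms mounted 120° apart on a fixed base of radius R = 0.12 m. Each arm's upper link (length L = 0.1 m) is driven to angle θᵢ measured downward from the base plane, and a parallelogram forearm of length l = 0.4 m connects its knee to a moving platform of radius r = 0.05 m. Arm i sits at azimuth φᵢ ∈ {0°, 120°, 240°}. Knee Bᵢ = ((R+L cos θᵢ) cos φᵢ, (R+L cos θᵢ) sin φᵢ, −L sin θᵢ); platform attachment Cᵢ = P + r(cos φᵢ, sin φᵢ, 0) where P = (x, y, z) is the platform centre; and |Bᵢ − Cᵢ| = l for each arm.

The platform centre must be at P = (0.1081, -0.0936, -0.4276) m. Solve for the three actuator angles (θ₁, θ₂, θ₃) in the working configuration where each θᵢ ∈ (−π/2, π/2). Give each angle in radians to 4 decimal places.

arm 1 (φ=0.0°): x'=0.1081, y'=-0.0936
  A cos θ + B sin θ = C:  -0.0381·cos θ + -0.4276·sin θ = -0.2153
  θ1 = atan2(B,A) + arccos(C/0.4293) = 0.4364
φ2=120.0° → target in arm frame (-0.1351, -0.0468)
  A=0.2051, B=-0.4276, C=(l²−L²−A²−y'²−z²)/(2L)=-0.3855
  θ2 = atan2(B,A) + arccos(C/0.4742) = 1.3964
φ3=240.0° → target in arm frame (0.0270, 0.1404)
  A=0.0430, B=-0.4276, C=(l²−L²−A²−y'²−z²)/(2L)=-0.2720
  γ=atan2(-0.4276,0.0430)=-1.4706;  ψ=arccos(-0.6330)=2.2562;  θ3=γ+ψ≈0.7856

θ₁ = 0.4364, θ₂ = 1.3964, θ₃ = 0.7856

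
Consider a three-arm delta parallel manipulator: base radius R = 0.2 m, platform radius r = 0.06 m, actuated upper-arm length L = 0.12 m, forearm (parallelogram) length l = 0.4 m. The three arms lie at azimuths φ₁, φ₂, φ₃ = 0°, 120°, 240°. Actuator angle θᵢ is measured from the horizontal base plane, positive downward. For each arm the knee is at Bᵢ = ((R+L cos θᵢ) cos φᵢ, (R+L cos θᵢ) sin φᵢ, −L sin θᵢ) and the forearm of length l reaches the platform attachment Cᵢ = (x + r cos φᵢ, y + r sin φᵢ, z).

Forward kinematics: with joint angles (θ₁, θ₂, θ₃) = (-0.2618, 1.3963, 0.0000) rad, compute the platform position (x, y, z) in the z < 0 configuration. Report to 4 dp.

φ1=0.0°: virtual centre (0.2559, 0.0000, 0.0311), radius l
centre 2 = (0.1608·cos120.0°, 0.1608·sin120.0°, -0.1182) = (-0.0804, 0.1393, -0.1182)
arm 3 at φ=240.0°: (R−r)+L cos θ3 = 0.2600;  centre 3 = (-0.1300, -0.2252, 0.0000)
|centre ₂|²−|centre ₁|² = -0.0266;  |centre ₃|²−|centre ₁|² = 0.0011
[-0.6727 0.2786 -0.2985]·P = -0.0266;  [-0.7718 -0.4503 -0.0621]·P = 0.0011
Cramer: x(z) = 0.0225-0.2929z;  y(z) = -0.0412+0.3641z
into |P−centre ₁|² = l²: 1.2184z² + 0.0446z + -0.1029 = 0;  Δ = 0.5034;  z = -0.3095 or 0.2728 → z<0 root = -0.3095
x = 0.1132, y = -0.1538

(0.1132, -0.1538, -0.3095)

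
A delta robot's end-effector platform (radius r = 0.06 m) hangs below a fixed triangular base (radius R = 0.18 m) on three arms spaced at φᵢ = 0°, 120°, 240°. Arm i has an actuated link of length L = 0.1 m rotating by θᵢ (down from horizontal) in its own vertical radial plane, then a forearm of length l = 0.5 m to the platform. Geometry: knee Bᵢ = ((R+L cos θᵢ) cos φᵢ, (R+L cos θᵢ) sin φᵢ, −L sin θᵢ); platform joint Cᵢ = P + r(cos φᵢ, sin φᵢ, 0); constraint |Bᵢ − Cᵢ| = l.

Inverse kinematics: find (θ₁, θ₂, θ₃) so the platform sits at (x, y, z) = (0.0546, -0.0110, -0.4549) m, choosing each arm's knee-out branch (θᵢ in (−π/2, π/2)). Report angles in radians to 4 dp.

θ₁ = -0.1744, θ₂ = 0.2620, θ₃ = 0.1750

rotate P by −φ1: (0.0546, -0.0110, -0.4549)
  A=0.0654, B=-0.4549, C=(l²−L²−A²−y'²−z²)/(2L)=0.1433
  γ=atan2(-0.4549,0.0654)=-1.4280;  ψ=arccos(0.3119)=1.2536;  θ1=γ+ψ≈-0.1744
arm 2 (φ=120.0°): x'=-0.0368, y'=-0.0418
  e−x'=0.1568;  (l²−L²−(e−x')²−y'²−z²)/2L = 0.0336
  γ=atan2(-0.4549,0.1568)=-1.2388;  ψ=arccos(0.0699)=1.5009;  θ2=γ+ψ≈0.2620
rotate P by −φ3: (-0.0178, 0.0528, -0.4549)
  e−x'=0.1378;  (l²−L²−(e−x')²−y'²−z²)/2L = 0.0565
  √(A²+B²)=0.4753;  θ3 = -1.2767+1.4517 ≈ 0.1750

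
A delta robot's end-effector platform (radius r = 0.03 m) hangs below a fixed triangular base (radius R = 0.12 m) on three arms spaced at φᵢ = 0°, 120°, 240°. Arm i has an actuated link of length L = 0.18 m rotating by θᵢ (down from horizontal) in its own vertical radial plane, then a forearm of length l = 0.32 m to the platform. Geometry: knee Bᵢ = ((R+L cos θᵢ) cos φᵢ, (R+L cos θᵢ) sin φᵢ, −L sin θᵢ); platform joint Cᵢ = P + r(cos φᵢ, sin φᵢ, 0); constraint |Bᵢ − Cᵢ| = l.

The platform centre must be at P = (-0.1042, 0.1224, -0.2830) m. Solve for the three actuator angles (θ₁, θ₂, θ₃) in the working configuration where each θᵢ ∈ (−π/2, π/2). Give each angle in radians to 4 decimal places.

θ₁ = 1.1344, θ₂ = -0.0870, θ₃ = 0.9598

rotate P by −φ1: (-0.1042, 0.1224, -0.2830)
  A=0.1942, B=-0.2830, C=(l²−L²−A²−y'²−z²)/(2L)=-0.1744
  √(A²+B²)=0.3432;  θ1 = -0.9694+2.1038 ≈ 1.1344
arm 2 (φ=120.0°): x'=0.1581, y'=0.0290
  e−x'=-0.0681;  (l²−L²−(e−x')²−y'²−z²)/2L = -0.0433
  θ2 = atan2(B,A) + arccos(C/0.2911) = -0.0870
φ3=240.0° → target in arm frame (-0.0539, -0.1514)
  A=0.1439, B=-0.2830, C=(l²−L²−A²−y'²−z²)/(2L)=-0.1493
  √(A²+B²)=0.3175;  θ3 = -1.1004+2.0602 ≈ 0.9598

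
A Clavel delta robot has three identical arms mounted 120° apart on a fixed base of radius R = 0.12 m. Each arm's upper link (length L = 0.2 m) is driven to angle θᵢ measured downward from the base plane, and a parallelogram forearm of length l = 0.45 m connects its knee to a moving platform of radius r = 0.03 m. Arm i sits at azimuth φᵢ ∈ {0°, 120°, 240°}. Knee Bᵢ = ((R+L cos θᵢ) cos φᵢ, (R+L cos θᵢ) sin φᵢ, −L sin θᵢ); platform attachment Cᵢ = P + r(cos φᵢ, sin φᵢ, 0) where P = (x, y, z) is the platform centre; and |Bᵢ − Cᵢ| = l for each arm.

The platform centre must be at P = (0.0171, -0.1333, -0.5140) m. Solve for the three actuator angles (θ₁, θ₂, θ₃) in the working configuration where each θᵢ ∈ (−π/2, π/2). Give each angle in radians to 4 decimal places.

θ₁ = 0.7855, θ₂ = 1.1345, θ₃ = 0.5234

φ1=0.0° → target in arm frame (0.0171, -0.1333)
  e−x'=0.0729;  (l²−L²−(e−x')²−y'²−z²)/2L = -0.3119
  √(A²+B²)=0.5191;  θ1 = -1.4299+2.2154 ≈ 0.7855
φ2=120.0° → target in arm frame (-0.1240, 0.0518)
  A=0.2140, B=-0.5140, C=(l²−L²−A²−y'²−z²)/(2L)=-0.3754
  √(A²+B²)=0.5568;  θ2 = -1.1763+2.3108 ≈ 1.1345
arm 3 (φ=240.0°): x'=0.1069, y'=0.0815
  A cos θ + B sin θ = C:  -0.0169·cos θ + -0.5140·sin θ = -0.2715
  θ3 = atan2(B,A) + arccos(C/0.5143) = 0.5234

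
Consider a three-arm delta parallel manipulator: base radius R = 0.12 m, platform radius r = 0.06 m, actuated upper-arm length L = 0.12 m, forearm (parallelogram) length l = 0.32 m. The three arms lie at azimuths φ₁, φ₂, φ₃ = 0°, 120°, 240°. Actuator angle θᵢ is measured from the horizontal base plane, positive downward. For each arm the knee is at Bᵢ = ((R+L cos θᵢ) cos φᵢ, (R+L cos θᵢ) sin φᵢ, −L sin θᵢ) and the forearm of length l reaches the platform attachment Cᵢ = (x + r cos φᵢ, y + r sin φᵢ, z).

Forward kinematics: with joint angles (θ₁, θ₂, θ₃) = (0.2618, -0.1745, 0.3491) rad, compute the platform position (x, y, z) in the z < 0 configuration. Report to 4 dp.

S1 = (0.1759·cos0.0°, 0.1759·sin0.0°, -0.0311) = (0.1759, 0.0000, -0.0311)
S2 = (0.1782·cos120.0°, 0.1782·sin120.0°, 0.0208) = (-0.0891, 0.1543, 0.0208)
S3 = (0.1728·cos240.0°, 0.1728·sin240.0°, -0.0410) = (-0.0864, -0.1496, -0.0410)
eliminate P² terms by subtracting sphere 1 from 2 and 3
linear system: -0.5300x+0.3086y = 0.0003−0.1038z; -0.5246x+-0.2992y = -0.0004−-0.0200z
Cramer: x(z) = 0.0001+0.0777z;  y(z) = 0.0011-0.2029z
into |P−S₁|² = l²: 1.0472z² + 0.0344z + -0.0705 = 0;  Δ = 0.2966;  z = -0.2764 or 0.2436 → z<0 root = -0.2764
x = -0.0214, y = 0.0572

(-0.0214, 0.0572, -0.2764)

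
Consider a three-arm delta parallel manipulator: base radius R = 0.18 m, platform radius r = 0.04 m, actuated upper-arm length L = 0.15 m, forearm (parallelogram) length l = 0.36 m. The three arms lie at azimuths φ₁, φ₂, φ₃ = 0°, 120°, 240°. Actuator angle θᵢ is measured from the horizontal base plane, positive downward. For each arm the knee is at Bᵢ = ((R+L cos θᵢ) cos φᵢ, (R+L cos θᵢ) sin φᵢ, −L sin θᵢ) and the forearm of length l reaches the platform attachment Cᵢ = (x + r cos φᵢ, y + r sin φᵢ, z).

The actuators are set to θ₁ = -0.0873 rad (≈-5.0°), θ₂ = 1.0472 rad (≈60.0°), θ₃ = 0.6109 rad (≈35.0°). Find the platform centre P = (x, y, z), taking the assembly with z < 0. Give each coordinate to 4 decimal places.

arm 1 at φ=0.0°: e+L cos θ1 = 0.2894;  S1 = (0.2894, 0.0000, 0.0131)
arm 2 at φ=120.0°: e+L cos θ2 = 0.2150;  S2 = (-0.1075, 0.1862, -0.1299)
S3 = (0.2629·cos240.0°, 0.2629·sin240.0°, -0.0860) = (-0.1314, -0.2277, -0.0860)
eliminate P² terms by subtracting sphere 1 from 2 and 3
linear system: -0.7939x+0.3724y = -0.0208−-0.2860z; -0.8417x+-0.4553y = -0.0074−-0.1982z
det = 0.6749;  x = 0.0182+-0.3023z,  y = -0.0172+0.1235z
sphere 1 gives Az²+Bz+C=0 with A=1.1066, B=0.1336, C=-0.0555;  B²−4AC=0.2637;  roots -0.2924, 0.1717;  negative root z = -0.2924
x = 0.1066, y = -0.0533

(0.1066, -0.0533, -0.2924)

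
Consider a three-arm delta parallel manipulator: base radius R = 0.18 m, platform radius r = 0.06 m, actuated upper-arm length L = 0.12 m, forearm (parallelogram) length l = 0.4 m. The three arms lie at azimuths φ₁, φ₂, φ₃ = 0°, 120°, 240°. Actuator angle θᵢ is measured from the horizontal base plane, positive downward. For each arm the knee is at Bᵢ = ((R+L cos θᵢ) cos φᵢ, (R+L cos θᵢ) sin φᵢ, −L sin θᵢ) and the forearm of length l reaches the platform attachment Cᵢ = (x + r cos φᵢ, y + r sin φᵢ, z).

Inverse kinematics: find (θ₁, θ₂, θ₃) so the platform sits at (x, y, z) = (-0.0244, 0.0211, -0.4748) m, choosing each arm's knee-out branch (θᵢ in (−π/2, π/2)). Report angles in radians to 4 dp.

rotate P by −φ1: (-0.0244, 0.0211, -0.4748)
  A=0.1444, B=-0.4748, C=(l²−L²−A²−y'²−z²)/(2L)=-0.4214
  √(A²+B²)=0.4963;  θ1 = -1.2756+2.5851 ≈ 1.3095
φ2=120.0° → target in arm frame (0.0305, 0.0106)
  e−x'=0.0895;  (l²−L²−(e−x')²−y'²−z²)/2L = -0.3665
  √(A²+B²)=0.4832;  θ2 = -1.3844+2.4319 ≈ 1.0475
φ3=240.0° → target in arm frame (-0.0061, -0.0317)
  e−x'=0.1261;  (l²−L²−(e−x')²−y'²−z²)/2L = -0.4031
  θ3 = atan2(B,A) + arccos(C/0.4913) = 1.2218

θ₁ = 1.3095, θ₂ = 1.0475, θ₃ = 1.2218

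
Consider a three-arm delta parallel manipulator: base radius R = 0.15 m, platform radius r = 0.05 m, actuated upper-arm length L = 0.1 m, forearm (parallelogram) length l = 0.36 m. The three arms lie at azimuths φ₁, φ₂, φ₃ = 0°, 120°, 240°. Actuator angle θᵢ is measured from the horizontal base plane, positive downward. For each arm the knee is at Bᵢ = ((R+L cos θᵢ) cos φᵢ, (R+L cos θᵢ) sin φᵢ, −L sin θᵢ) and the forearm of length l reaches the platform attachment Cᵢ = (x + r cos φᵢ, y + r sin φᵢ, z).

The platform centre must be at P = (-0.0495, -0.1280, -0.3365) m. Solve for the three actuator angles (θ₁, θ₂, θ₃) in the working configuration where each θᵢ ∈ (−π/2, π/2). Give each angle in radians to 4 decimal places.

θ₁ = 0.8731, θ₂ = 1.0474, θ₃ = -0.1742

arm 1 (φ=0.0°): x'=-0.0495, y'=-0.1280
  A=0.1495, B=-0.3365, C=(l²−L²−A²−y'²−z²)/(2L)=-0.1618
  γ=atan2(-0.3365,0.1495)=-1.1527;  ψ=arccos(-0.4395)=2.0258;  θ1=γ+ψ≈0.8731
φ2=120.0° → target in arm frame (-0.0861, 0.1069)
  A=0.1861, B=-0.3365, C=(l²−L²−A²−y'²−z²)/(2L)=-0.1984
  γ=atan2(-0.3365,0.1861)=-1.0656;  ψ=arccos(-0.5160)=2.1130;  θ2=γ+ψ≈1.0474
φ3=240.0° → target in arm frame (0.1356, 0.0211)
  e−x'=-0.0356;  (l²−L²−(e−x')²−y'²−z²)/2L = 0.0233
  θ3 = atan2(B,A) + arccos(C/0.3384) = -0.1742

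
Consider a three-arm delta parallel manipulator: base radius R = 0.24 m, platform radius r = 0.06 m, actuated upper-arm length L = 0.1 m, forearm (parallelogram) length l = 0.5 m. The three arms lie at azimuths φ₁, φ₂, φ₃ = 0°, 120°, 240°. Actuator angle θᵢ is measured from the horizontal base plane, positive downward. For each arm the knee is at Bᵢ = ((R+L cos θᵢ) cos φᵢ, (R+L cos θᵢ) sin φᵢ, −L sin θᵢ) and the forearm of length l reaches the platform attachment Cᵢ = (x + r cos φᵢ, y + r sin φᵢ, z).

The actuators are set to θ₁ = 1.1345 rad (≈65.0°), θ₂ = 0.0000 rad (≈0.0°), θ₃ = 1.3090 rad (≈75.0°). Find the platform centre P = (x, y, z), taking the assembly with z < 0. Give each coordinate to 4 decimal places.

(-0.0574, 0.1372, -0.4818)

arm 1 at φ=0.0°: ρ1 = 0.2223;  O1 = (0.2223, 0.0000, -0.0906)
arm 2 at φ=120.0°: ρ2 = 0.2800;  O2 = (-0.1400, 0.2425, 0.0000)
O3 = (0.2059·cos240.0°, 0.2059·sin240.0°, -0.0966) = (-0.1029, -0.1783, -0.0966)
eliminate P² terms by subtracting sphere 1 from 2 and 3
plane₁₂: -0.7245x+0.4850y+0.1813z = 0.0208
det = 0.5738;  x = -0.0079+0.1026z,  y = 0.0310+-0.2205z
into |P−O₁|² = l²: 1.0592z² + 0.1204z + -0.1878 = 0;  Δ = 0.8103;  z = -0.4818 or 0.3681 → z<0 root = -0.4818
x = -0.0574, y = 0.1372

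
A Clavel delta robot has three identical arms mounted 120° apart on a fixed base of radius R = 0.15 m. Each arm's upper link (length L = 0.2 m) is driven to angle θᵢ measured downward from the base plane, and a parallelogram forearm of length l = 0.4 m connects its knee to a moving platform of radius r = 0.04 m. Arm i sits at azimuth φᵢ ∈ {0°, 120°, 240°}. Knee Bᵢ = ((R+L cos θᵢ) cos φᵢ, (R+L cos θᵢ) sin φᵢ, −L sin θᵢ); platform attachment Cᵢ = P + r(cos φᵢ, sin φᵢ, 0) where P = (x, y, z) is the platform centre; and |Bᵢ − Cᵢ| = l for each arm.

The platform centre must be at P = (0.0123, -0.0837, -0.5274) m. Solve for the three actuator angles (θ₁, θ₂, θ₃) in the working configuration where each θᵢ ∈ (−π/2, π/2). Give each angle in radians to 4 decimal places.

θ₁ = 1.1346, θ₂ = 1.3968, θ₃ = 0.9601

φ1=0.0° → target in arm frame (0.0123, -0.0837)
  e−x'=0.0977;  (l²−L²−(e−x')²−y'²−z²)/2L = -0.4368
  √(A²+B²)=0.5364;  θ1 = -1.3876+2.5223 ≈ 1.1346
rotate P by −φ2: (-0.0786, 0.0312, -0.5274)
  A cos θ + B sin θ = C:  0.1886·cos θ + -0.5274·sin θ = -0.4868
  √(A²+B²)=0.5601;  θ2 = -1.2273+2.6241 ≈ 1.3968
arm 3 (φ=240.0°): x'=0.0663, y'=0.0525
  e−x'=0.0437;  (l²−L²−(e−x')²−y'²−z²)/2L = -0.4070
  √(A²+B²)=0.5292;  θ3 = -1.4882+2.4483 ≈ 0.9601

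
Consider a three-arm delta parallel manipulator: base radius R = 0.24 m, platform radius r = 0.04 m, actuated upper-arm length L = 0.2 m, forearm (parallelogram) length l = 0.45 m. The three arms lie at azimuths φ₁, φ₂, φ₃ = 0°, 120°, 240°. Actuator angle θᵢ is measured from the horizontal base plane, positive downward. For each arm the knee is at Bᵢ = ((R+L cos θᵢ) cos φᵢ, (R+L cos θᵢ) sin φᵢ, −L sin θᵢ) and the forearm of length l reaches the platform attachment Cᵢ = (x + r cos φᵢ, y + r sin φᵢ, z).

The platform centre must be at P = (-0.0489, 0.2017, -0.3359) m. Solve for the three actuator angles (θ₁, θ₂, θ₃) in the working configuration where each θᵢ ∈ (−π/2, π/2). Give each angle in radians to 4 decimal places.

θ₁ = 0.9600, θ₂ = -0.3488, θ₃ = 1.3088

rotate P by −φ1: (-0.0489, 0.2017, -0.3359)
  e−x'=0.2489;  (l²−L²−(e−x')²−y'²−z²)/2L = -0.1324
  √(A²+B²)=0.4181;  θ1 = -0.9331+1.8931 ≈ 0.9600
rotate P by −φ2: (0.1991, -0.0585, -0.3359)
  A=0.0009, B=-0.3359, C=(l²−L²−A²−y'²−z²)/(2L)=0.1156
  θ2 = atan2(B,A) + arccos(C/0.3359) = -0.3488
rotate P by −φ3: (-0.1502, -0.1432, -0.3359)
  A=0.3502, B=-0.3359, C=(l²−L²−A²−y'²−z²)/(2L)=-0.2337
  √(A²+B²)=0.4853;  θ3 = -0.7645+2.0733 ≈ 1.3088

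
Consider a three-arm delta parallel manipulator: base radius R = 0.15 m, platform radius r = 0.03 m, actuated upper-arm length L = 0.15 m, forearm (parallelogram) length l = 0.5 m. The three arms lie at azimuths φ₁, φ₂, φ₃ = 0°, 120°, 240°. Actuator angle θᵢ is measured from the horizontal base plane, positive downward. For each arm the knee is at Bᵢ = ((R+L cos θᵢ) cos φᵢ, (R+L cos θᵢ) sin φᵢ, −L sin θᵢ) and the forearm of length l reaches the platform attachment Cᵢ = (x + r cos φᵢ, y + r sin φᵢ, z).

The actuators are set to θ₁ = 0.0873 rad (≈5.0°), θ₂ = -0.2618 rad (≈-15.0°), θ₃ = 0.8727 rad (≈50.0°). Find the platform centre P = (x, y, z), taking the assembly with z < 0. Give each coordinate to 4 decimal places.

arm 1 at φ=0.0°: ρ1 = 0.2694;  O1 = (0.2694, 0.0000, -0.0131)
arm 2 at φ=120.0°: ρ2 = 0.2649;  O2 = (-0.1324, 0.2294, 0.0388)
O3 = (0.2164·cos240.0°, 0.2164·sin240.0°, -0.1149) = (-0.1082, -0.1874, -0.1149)
|O₂|²−|O₁|² = -0.0011;  |O₃|²−|O₁|² = -0.0127
plane₁₂: -0.8037x+0.4588y+0.1038z = -0.0011
det = 0.6478;  x = 0.0096+-0.0842z,  y = 0.0145+-0.3737z
into |P−O₁|² = l²: 1.1468z² + 0.0590z + -0.1821 = 0;  Δ = 0.8389;  z = -0.4251 or 0.3736 → z<0 root = -0.4251
x = 0.0454, y = 0.1734

(0.0454, 0.1734, -0.4251)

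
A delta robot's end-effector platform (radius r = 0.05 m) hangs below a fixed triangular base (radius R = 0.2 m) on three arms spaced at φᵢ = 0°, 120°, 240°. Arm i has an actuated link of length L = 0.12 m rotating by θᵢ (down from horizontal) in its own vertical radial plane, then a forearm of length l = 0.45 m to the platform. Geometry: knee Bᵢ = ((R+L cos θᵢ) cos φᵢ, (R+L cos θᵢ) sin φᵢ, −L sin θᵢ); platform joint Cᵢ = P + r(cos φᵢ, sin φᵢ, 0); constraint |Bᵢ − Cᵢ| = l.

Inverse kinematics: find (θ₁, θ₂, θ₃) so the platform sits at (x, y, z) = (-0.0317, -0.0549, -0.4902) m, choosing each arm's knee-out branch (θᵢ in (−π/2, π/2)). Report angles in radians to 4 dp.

φ1=0.0° → target in arm frame (-0.0317, -0.0549)
  A=0.1817, B=-0.4902, C=(l²−L²−A²−y'²−z²)/(2L)=-0.3676
  √(A²+B²)=0.5228;  θ1 = -1.2158+2.3506 ≈ 1.1348
arm 2 (φ=120.0°): x'=-0.0317, y'=0.0549
  A=0.1817, B=-0.4902, C=(l²−L²−A²−y'²−z²)/(2L)=-0.3676
  θ2 = atan2(B,A) + arccos(C/0.5228) = 1.1348
rotate P by −φ3: (0.0634, 0.0000, -0.4902)
  A=0.0866, B=-0.4902, C=(l²−L²−A²−y'²−z²)/(2L)=-0.2487
  √(A²+B²)=0.4978;  θ3 = -1.3959+2.0940 ≈ 0.6981

θ₁ = 1.1348, θ₂ = 1.1348, θ₃ = 0.6981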